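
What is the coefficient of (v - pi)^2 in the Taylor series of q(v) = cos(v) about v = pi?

1/2

[(v - pi)^0] = -1;  [(v - pi)^1] = 0;  [(v - pi)^2] = 1/2.
So c_2 = q′′(pi)/2! = 1/2.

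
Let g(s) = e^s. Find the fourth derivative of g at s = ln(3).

3

The coefficient of (s - ln(3))^4 in the expansion is 1/8, so g^(4)(ln(3)) = 4! * (1/8) = 3.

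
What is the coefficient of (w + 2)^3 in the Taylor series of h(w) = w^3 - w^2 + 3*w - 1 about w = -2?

1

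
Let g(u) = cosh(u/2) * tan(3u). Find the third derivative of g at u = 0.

Write out both Maclaurin series and multiply, keeping only the needed powers.
The coefficient of u^3 in the expansion is 75/8, so g′′′(0) = 3! * (75/8) = 225/4.

225/4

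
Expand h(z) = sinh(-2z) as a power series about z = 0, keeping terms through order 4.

-4*z^3/3 - 2*z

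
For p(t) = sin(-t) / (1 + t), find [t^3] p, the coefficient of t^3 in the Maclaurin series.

Take the Cauchy product of the two expansions.
p(0) = 0
p′(0) = -1
p′′(0) = 2
p′′′(0) = -5
So c_3 = p′′′(0)/3! = -5/6.

-5/6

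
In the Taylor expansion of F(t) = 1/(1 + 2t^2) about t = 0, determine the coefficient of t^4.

4

F(0) = 1
F′(0) = 0
F′′(0) = -4
F′′′(0) = 0
F^(4)(0) = 96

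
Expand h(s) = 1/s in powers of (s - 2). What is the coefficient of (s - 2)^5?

h(2) = 1/2
h′(2) = -1/4
h′′(2) = 1/4
h′′′(2) = -3/8
h^(4)(2) = 3/4
h^(5)(2) = -15/8
So c_5 = h^(5)(2)/5! = -1/64.

-1/64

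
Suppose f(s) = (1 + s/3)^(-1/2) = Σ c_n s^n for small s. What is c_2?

Compute the successive derivatives at the expansion point and divide by k!.
f(0) = 1
f′(0) = -1/6
f′′(0) = 1/12

1/24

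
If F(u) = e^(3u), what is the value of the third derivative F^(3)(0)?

27

From the series, [u^3] F = 9/2; multiply by 3! = 6 to get 27.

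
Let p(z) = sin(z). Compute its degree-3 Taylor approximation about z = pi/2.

Differentiate repeatedly and evaluate at the center.
p(pi/2) = 1
p′(pi/2) = 0
p′′(pi/2) = -1
p′′′(pi/2) = 0

1 - (z - pi/2)^2/2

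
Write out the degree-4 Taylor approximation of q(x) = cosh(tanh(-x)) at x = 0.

-7*x^4/24 + x^2/2 + 1

Substitute the inner expansion into the outer series and collect powers.
q(0) = 1
q′(0) = 0
q′′(0) = 1
q′′′(0) = 0
q^(4)(0) = -7
The Taylor polynomial is Σ q^(k)(0)/k! · x^k.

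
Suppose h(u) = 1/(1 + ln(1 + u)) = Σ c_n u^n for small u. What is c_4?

11/3

Compose series: expand the inner function first, then feed it into the outer expansion.
h(0) = 1
h′(0) = -1
h′′(0) = 3
h′′′(0) = -14
h^(4)(0) = 88
So c_4 = h^(4)(0)/4! = 11/3.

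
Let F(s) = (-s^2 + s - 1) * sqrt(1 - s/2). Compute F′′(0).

-39/16

Distribute the polynomial across the series and collect like powers.
From the series, [s^2] F = -39/32; multiply by 2! = 2 to get -39/16.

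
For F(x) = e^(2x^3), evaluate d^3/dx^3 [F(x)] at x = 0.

12

Use the known series and substitute for the argument.
The coefficient of x^3 in the expansion is 2, so F′′′(0) = 3! * (2) = 12.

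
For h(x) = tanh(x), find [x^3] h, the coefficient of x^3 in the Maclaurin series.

Use the known series and substitute for the argument.
h(0) = 0
h′(0) = 1
h′′(0) = 0
h′′′(0) = -2
Then c_k = h^(k)(0)/k! gives each Taylor coefficient.

-1/3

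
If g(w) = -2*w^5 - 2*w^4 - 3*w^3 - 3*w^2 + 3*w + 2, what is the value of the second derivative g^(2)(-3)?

912

The coefficient of (w + 3)^2 in the expansion is 456, so g′′(-3) = 2! * (456) = 912.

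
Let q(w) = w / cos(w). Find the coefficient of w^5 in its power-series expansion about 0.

5/24

Write the quotient as an unknown series and match coefficients against numerator = denominator · series.
q(0) = 0
q′(0) = 1
q′′(0) = 0
q′′′(0) = 3
q^(4)(0) = 0
q^(5)(0) = 25
So c_5 = q^(5)(0)/5! = 5/24.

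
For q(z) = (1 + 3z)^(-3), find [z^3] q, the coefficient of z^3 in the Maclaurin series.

c_3 = q′′′(0)/3! = -270.

-270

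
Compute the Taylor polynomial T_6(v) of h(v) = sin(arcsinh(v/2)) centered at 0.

v^5/192 - v^3/24 + v/2

Compose series: expand the inner function first, then feed it into the outer expansion.
h(0) = 0
h′(0) = 1/2
h′′(0) = 0
h′′′(0) = -1/4
h^(4)(0) = 0
h^(5)(0) = 5/8
h^(6)(0) = 0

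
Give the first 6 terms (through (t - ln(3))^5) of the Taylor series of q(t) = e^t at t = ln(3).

(t - ln(3))^5/40 + (t - ln(3))^4/8 + (t - ln(3))^3/2 + 3*(t - ln(3))^2/2 + 3*(t - ln(3)) + 3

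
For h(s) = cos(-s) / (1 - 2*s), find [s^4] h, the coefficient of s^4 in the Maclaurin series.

337/24

Expand 1/(denominator) as a geometric series and multiply by the numerator's series.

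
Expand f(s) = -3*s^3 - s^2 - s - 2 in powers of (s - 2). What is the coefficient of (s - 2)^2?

-19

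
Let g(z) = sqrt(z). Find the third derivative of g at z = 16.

3/8192

The coefficient of (z - 16)^3 in the expansion is 1/16384, so g′′′(16) = 3! * (1/16384) = 3/8192.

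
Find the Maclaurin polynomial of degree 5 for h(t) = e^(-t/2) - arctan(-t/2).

Add the two expansions coefficient-wise.
[t^0] = 1;  [t^1] = 0;  [t^2] = 1/8;  [t^3] = -1/16;  [t^4] = 1/384;  [t^5] = 23/3840.

23*t^5/3840 + t^4/384 - t^3/16 + t^2/8 + 1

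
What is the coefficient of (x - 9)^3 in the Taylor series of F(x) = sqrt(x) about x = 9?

Compute the successive derivatives at the expansion point and divide by k!.
F(9) = 3
F′(9) = 1/6
F′′(9) = -1/108
F′′′(9) = 1/648
So c_3 = F′′′(9)/3! = 1/3888.

1/3888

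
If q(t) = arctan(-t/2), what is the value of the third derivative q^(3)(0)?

1/4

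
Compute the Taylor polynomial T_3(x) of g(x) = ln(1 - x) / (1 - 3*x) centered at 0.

Expand 1/(denominator) as a geometric series and multiply by the numerator's series.
[x^0] = 0;  [x^1] = -1;  [x^2] = -7/2;  [x^3] = -65/6.

-65*x^3/6 - 7*x^2/2 - x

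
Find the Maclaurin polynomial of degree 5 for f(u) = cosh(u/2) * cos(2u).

Write out both Maclaurin series and multiply, keeping only the needed powers.
f(0) = 1
f′(0) = 0
f′′(0) = -15/4
f′′′(0) = 0
f^(4)(0) = 161/16
f^(5)(0) = 0

161*u^4/384 - 15*u^2/8 + 1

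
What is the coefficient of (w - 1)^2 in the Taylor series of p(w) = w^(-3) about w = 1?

6

p(1) = 1
p′(1) = -3
p′′(1) = 12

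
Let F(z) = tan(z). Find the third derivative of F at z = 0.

2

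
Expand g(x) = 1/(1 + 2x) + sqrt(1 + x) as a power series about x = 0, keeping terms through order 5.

-8185*x^5/256 + 2043*x^4/128 - 127*x^3/16 + 31*x^2/8 - 3*x/2 + 2

Expand each term separately and add.
g(0) = 2
g′(0) = -3/2
g′′(0) = 31/4
g′′′(0) = -381/8
g^(4)(0) = 6129/16
g^(5)(0) = -122775/32
Then c_k = g^(k)(0)/k! gives each Taylor coefficient.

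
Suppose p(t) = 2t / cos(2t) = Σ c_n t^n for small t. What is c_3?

Divide the numerator series by the denominator series (power-series long division).
So c_3 = p′′′(0)/3! = 4.

4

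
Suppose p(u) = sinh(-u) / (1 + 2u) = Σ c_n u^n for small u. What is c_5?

-667/40

Multiply the two series term by term and collect like powers.
p(0) = 0
p′(0) = -1
p′′(0) = 4
p′′′(0) = -25
p^(4)(0) = 200
p^(5)(0) = -2001
So c_5 = p^(5)(0)/5! = -667/40.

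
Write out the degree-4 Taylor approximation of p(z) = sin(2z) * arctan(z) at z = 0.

-2*z^4 + 2*z^2

Write out both Maclaurin series and multiply, keeping only the needed powers.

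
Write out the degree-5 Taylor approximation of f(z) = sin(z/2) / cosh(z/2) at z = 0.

Divide the numerator series by the denominator series (power-series long division).
f(0) = 0
f′(0) = 1/2
f′′(0) = 0
f′′′(0) = -1/2
f^(4)(0) = 0
f^(5)(0) = 9/8
The Taylor polynomial is Σ f^(k)(0)/k! · z^k.

3*z^5/320 - z^3/12 + z/2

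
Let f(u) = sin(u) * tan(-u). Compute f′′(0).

Take the Cauchy product of the two expansions.
From the series, [u^2] f = -1; multiply by 2! = 2 to get -2.

-2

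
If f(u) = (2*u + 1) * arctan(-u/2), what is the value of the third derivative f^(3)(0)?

1/4

Shift and add copies of the series according to the polynomial's terms.
The coefficient of u^3 in the expansion is 1/24, so f′′′(0) = 3! * (1/24) = 1/4.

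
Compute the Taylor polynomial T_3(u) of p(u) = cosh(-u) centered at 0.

u^2/2 + 1

Use the known series and substitute for the argument.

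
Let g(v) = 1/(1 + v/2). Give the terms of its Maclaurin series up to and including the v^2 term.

v^2/4 - v/2 + 1

g(0) = 1
g′(0) = -1/2
g′′(0) = 1/2
The Taylor polynomial is Σ g^(k)(0)/k! · v^k.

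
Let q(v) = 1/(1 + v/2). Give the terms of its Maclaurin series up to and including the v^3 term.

Compute the successive derivatives at the expansion point and divide by k!.
q(0) = 1
q′(0) = -1/2
q′′(0) = 1/2
q′′′(0) = -3/4
The Taylor polynomial is Σ q^(k)(0)/k! · v^k.

-v^3/8 + v^2/4 - v/2 + 1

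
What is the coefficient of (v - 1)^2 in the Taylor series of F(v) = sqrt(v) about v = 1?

-1/8

F(1) = 1
F′(1) = 1/2
F′′(1) = -1/4
The Taylor polynomial is Σ F^(k)(1)/k! · (v - 1)^k.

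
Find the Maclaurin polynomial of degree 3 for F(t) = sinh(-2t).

-4*t^3/3 - 2*t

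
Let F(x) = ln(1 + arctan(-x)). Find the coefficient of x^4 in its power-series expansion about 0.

1/12

Compose series: expand the inner function first, then feed it into the outer expansion.
F(0) = 0
F′(0) = -1
F′′(0) = -1
F′′′(0) = 0
F^(4)(0) = 2
So c_4 = F^(4)(0)/4! = 1/12.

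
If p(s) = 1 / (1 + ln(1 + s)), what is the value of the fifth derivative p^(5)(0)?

-694

Use the geometric series for the reciprocal, then substitute.
From the series, [s^5] p = -347/60; multiply by 5! = 120 to get -694.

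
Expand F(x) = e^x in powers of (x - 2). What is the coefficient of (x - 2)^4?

F(2) = e^(2)
F′(2) = e^(2)
F′′(2) = e^(2)
F′′′(2) = e^(2)
F^(4)(2) = e^(2)
Then c_k = F^(k)(2)/k! gives each Taylor coefficient.

e^(2)/24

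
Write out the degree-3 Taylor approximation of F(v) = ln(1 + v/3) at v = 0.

Compute the successive derivatives at the expansion point and divide by k!.

v^3/81 - v^2/18 + v/3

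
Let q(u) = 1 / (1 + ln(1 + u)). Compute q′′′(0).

-14

Use the geometric series for the reciprocal, then substitute.
The coefficient of u^3 in the expansion is -7/3, so q′′′(0) = 3! * (-7/3) = -14.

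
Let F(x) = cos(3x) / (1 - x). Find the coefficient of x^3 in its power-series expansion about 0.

-7/2

Write out both Maclaurin series and multiply, keeping only the needed powers.
F(0) = 1
F′(0) = 1
F′′(0) = -7
F′′′(0) = -21
The Taylor polynomial is Σ F^(k)(0)/k! · x^k.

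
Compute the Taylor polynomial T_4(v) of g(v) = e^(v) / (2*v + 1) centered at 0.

233*v^4/24 - 29*v^3/6 + 5*v^2/2 - v + 1

Multiply the numerator's expansion by the denominator's geometric series.
g(0) = 1
g′(0) = -1
g′′(0) = 5
g′′′(0) = -29
g^(4)(0) = 233
Then c_k = g^(k)(0)/k! gives each Taylor coefficient.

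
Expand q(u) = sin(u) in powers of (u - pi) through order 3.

(u - pi)^3/6 - (u - pi)

q(pi) = 0
q′(pi) = -1
q′′(pi) = 0
q′′′(pi) = 1
The Taylor polynomial is Σ q^(k)(pi)/k! · (u - pi)^k.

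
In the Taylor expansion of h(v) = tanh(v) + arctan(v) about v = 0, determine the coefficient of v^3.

-2/3

Add the two expansions coefficient-wise.
h(0) = 0
h′(0) = 2
h′′(0) = 0
h′′′(0) = -4
Then c_k = h^(k)(0)/k! gives each Taylor coefficient.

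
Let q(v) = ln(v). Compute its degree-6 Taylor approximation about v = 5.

Use the known series and substitute for the argument.
q(5) = ln(5)
q′(5) = 1/5
q′′(5) = -1/25
q′′′(5) = 2/125
q^(4)(5) = -6/625
q^(5)(5) = 24/3125
q^(6)(5) = -24/3125

-(v - 5)^6/93750 + (v - 5)^5/15625 - (v - 5)^4/2500 + (v - 5)^3/375 - (v - 5)^2/50 + (v - 5)/5 + ln(5)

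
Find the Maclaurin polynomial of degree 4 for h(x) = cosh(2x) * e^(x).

Expand each factor separately, then convolve coefficients.

41*x^4/24 + 13*x^3/6 + 5*x^2/2 + x + 1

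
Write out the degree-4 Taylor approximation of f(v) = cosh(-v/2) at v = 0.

v^4/384 + v^2/8 + 1

f(0) = 1
f′(0) = 0
f′′(0) = 1/4
f′′′(0) = 0
f^(4)(0) = 1/16
Then c_k = f^(k)(0)/k! gives each Taylor coefficient.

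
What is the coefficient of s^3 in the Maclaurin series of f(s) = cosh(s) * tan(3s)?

21/2

Multiply the two series term by term and collect like powers.
f(0) = 0
f′(0) = 3
f′′(0) = 0
f′′′(0) = 63
So c_3 = f′′′(0)/3! = 21/2.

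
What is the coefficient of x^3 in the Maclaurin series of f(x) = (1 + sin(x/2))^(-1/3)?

-19/1296

Plug the Maclaurin series of the inner function into that of the outer and collect terms.
[x^0] = 1;  [x^1] = -1/6;  [x^2] = 1/18;  [x^3] = -19/1296.
So c_3 = f′′′(0)/3! = -19/1296.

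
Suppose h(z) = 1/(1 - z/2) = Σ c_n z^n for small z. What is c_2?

1/4

[z^0] = 1;  [z^1] = 1/2;  [z^2] = 1/4.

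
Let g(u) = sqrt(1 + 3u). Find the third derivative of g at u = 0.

81/8

Use the known series and substitute for the argument.
The coefficient of u^3 in the expansion is 27/16, so g′′′(0) = 3! * (27/16) = 81/8.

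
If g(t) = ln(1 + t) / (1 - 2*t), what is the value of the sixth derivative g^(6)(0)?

Use 1/(1 - r) = Σ r^k on the denominator, then take the Cauchy product.
The coefficient of t^6 in the expansion is 259/10, so g^(6)(0) = 6! * (259/10) = 18648.

18648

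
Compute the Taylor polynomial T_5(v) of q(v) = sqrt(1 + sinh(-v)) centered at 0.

Let u equal the inner series; expand the outer function in u and truncate.
q(0) = 1
q′(0) = -1/2
q′′(0) = -1/4
q′′′(0) = -7/8
q^(4)(0) = -31/16
q^(5)(0) = -241/32
Dividing each by k! gives the coefficients c_0, ..., c_5.

-241*v^5/3840 - 31*v^4/384 - 7*v^3/48 - v^2/8 - v/2 + 1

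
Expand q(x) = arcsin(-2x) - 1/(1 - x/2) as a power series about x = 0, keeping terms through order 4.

-x^4/16 - 35*x^3/24 - x^2/4 - 5*x/2 - 1

Add the two expansions coefficient-wise.
[x^0] = -1;  [x^1] = -5/2;  [x^2] = -1/4;  [x^3] = -35/24;  [x^4] = -1/16.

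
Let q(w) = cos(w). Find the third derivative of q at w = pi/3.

sqrt(3)/2

The coefficient of (w - pi/3)^3 in the expansion is sqrt(3)/12, so q′′′(pi/3) = 3! * (sqrt(3)/12) = sqrt(3)/2.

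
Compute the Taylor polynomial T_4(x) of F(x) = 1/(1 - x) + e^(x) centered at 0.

Combine the two series term by term.
F(0) = 2
F′(0) = 2
F′′(0) = 3
F′′′(0) = 7
F^(4)(0) = 25

25*x^4/24 + 7*x^3/6 + 3*x^2/2 + 2*x + 2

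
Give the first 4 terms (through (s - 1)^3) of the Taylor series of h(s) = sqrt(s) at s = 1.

(s - 1)^3/16 - (s - 1)^2/8 + (s - 1)/2 + 1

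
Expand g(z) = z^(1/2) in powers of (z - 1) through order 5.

7*(z - 1)^5/256 - 5*(z - 1)^4/128 + (z - 1)^3/16 - (z - 1)^2/8 + (z - 1)/2 + 1

g(1) = 1
g′(1) = 1/2
g′′(1) = -1/4
g′′′(1) = 3/8
g^(4)(1) = -15/16
g^(5)(1) = 105/32
Dividing each by k! gives the coefficients c_0, ..., c_5.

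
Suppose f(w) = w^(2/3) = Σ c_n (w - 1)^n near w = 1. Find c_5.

14/729

[(w - 1)^0] = 1;  [(w - 1)^1] = 2/3;  [(w - 1)^2] = -1/9;  [(w - 1)^3] = 4/81;  [(w - 1)^4] = -7/243;  [(w - 1)^5] = 14/729.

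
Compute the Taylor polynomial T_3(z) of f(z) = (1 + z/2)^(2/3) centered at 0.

[z^0] = 1;  [z^1] = 1/3;  [z^2] = -1/36;  [z^3] = 1/162.

z^3/162 - z^2/36 + z/3 + 1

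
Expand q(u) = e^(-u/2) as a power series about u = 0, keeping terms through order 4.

Differentiate repeatedly and evaluate at the center.

u^4/384 - u^3/48 + u^2/8 - u/2 + 1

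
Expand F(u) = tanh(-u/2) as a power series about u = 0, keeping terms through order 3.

[u^0] = 0;  [u^1] = -1/2;  [u^2] = 0;  [u^3] = 1/24.

u^3/24 - u/2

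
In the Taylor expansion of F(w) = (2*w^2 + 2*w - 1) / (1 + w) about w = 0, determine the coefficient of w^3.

Shift and add copies of the series according to the polynomial's terms.
F(0) = -1
F′(0) = 3
F′′(0) = -2
F′′′(0) = 6

1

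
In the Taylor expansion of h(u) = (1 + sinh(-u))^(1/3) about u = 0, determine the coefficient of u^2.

-1/9

Substitute the inner expansion into the outer series and collect powers.
[u^0] = 1;  [u^1] = -1/3;  [u^2] = -1/9.
So c_2 = h′′(0)/2! = -1/9.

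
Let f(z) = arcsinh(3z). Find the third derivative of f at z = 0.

-27

The coefficient of z^3 in the expansion is -9/2, so f′′′(0) = 3! * (-9/2) = -27.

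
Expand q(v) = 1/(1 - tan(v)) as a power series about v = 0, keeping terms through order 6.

122*v^6/45 + 32*v^5/15 + 5*v^4/3 + 4*v^3/3 + v^2 + v + 1

Compose series: expand the inner function first, then feed it into the outer expansion.
q(0) = 1
q′(0) = 1
q′′(0) = 2
q′′′(0) = 8
q^(4)(0) = 40
q^(5)(0) = 256
q^(6)(0) = 1952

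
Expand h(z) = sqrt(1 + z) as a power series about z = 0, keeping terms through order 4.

-5*z^4/128 + z^3/16 - z^2/8 + z/2 + 1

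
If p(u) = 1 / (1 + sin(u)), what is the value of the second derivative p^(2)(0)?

Write 1/(1+u) = 1 - u + u^2 - u^3 + ... and substitute the series for u.
The coefficient of u^2 in the expansion is 1, so p′′(0) = 2! * (1) = 2.

2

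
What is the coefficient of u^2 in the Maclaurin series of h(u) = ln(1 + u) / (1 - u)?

Write out both Maclaurin series and multiply, keeping only the needed powers.
[u^0] = 0;  [u^1] = 1;  [u^2] = 1/2.

1/2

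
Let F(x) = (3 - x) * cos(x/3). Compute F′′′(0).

Shift and add copies of the series according to the polynomial's terms.
From the series, [x^3] F = 1/18; multiply by 3! = 6 to get 1/3.

1/3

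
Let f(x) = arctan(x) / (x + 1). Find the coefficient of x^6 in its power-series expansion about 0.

Multiply the numerator's expansion by the denominator's geometric series.
f(0) = 0
f′(0) = 1
f′′(0) = -2
f′′′(0) = 4
f^(4)(0) = -16
f^(5)(0) = 104
f^(6)(0) = -624
Then c_k = f^(k)(0)/k! gives each Taylor coefficient.

-13/15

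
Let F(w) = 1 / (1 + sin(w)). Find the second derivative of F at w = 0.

Expand as Σ (-1)^k u^k with u equal to the inner function's series.
The coefficient of w^2 in the expansion is 1, so F′′(0) = 2! * (1) = 2.

2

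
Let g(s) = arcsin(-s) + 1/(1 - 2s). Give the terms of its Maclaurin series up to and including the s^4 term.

Expand each term separately and add.
g(0) = 1
g′(0) = 1
g′′(0) = 8
g′′′(0) = 47
g^(4)(0) = 384

16*s^4 + 47*s^3/6 + 4*s^2 + s + 1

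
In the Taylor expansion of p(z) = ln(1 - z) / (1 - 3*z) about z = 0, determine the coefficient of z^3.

-65/6

Expand 1/(denominator) as a geometric series and multiply by the numerator's series.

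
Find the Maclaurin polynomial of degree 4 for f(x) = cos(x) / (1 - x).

13*x^4/24 + x^3/2 + x^2/2 + x + 1

Expand 1/(denominator) as a geometric series and multiply by the numerator's series.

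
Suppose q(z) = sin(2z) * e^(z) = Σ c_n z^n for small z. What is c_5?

-19/60

Take the Cauchy product of the two expansions.
q(0) = 0
q′(0) = 2
q′′(0) = 4
q′′′(0) = -2
q^(4)(0) = -24
q^(5)(0) = -38
The Taylor polynomial is Σ q^(k)(0)/k! · z^k.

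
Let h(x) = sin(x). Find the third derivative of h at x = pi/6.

-sqrt(3)/2

The coefficient of (x - pi/6)^3 in the expansion is -sqrt(3)/12, so h′′′(pi/6) = 3! * (-sqrt(3)/12) = -sqrt(3)/2.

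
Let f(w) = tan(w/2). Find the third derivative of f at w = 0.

From the series, [w^3] f = 1/24; multiply by 3! = 6 to get 1/4.

1/4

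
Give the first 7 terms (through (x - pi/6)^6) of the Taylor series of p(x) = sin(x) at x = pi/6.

Apply the Taylor formula c_k = f^(k)(a)/k!.
p(pi/6) = 1/2
p′(pi/6) = sqrt(3)/2
p′′(pi/6) = -1/2
p′′′(pi/6) = -sqrt(3)/2
p^(4)(pi/6) = 1/2
p^(5)(pi/6) = sqrt(3)/2
p^(6)(pi/6) = -1/2
Dividing each by k! gives the coefficients c_0, ..., c_6.

-(x - pi/6)^6/1440 + sqrt(3)*(x - pi/6)^5/240 + (x - pi/6)^4/48 - sqrt(3)*(x - pi/6)^3/12 - (x - pi/6)^2/4 + sqrt(3)*(x - pi/6)/2 + 1/2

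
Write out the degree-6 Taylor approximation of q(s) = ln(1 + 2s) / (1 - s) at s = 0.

Multiply the numerator's expansion by the denominator's geometric series.
q(0) = 0
q′(0) = 2
q′′(0) = 0
q′′′(0) = 16
q^(4)(0) = -32
q^(5)(0) = 608
q^(6)(0) = -4032

-28*s^6/5 + 76*s^5/15 - 4*s^4/3 + 8*s^3/3 + 2*s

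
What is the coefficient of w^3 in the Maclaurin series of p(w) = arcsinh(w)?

-1/6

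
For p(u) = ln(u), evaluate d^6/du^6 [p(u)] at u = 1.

-120

Compute the successive derivatives at the expansion point and divide by k!.
From the series, [(u - 1)^6] p = -1/6; multiply by 6! = 720 to get -120.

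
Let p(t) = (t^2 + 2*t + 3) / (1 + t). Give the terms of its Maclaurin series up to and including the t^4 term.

2*t^4 - 2*t^3 + 2*t^2 - t + 3

Multiply each power in the prefactor through the base expansion.
p(0) = 3
p′(0) = -1
p′′(0) = 4
p′′′(0) = -12
p^(4)(0) = 48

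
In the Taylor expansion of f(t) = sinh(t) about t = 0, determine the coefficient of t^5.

f(0) = 0
f′(0) = 1
f′′(0) = 0
f′′′(0) = 1
f^(4)(0) = 0
f^(5)(0) = 1

1/120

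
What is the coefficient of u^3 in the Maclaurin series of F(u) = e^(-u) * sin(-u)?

Multiply the two series term by term and collect like powers.
F(0) = 0
F′(0) = -1
F′′(0) = 2
F′′′(0) = -2
Dividing each by k! gives the coefficients c_0, ..., c_3.

-1/3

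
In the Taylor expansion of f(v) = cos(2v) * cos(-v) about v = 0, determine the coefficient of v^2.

Expand each factor separately, then convolve coefficients.
f(0) = 1
f′(0) = 0
f′′(0) = -5
Dividing each by k! gives the coefficients c_0, ..., c_2.

-5/2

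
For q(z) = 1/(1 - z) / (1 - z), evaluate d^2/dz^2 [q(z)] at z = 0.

Take the Cauchy product of the two expansions.
The coefficient of z^2 in the expansion is 3, so q′′(0) = 2! * (3) = 6.

6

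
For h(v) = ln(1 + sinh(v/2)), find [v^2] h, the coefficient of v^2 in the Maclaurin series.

Let u equal the inner series; expand the outer function in u and truncate.
h(0) = 0
h′(0) = 1/2
h′′(0) = -1/4
So c_2 = h′′(0)/2! = -1/8.

-1/8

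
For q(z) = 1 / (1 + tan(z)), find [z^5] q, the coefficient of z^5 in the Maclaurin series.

-32/15

Expand as Σ (-1)^k u^k with u equal to the inner function's series.
[z^0] = 1;  [z^1] = -1;  [z^2] = 1;  [z^3] = -4/3;  [z^4] = 5/3;  [z^5] = -32/15.
So c_5 = q^(5)(0)/5! = -32/15.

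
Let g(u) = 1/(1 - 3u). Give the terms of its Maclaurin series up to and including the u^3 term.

Compute the successive derivatives at the expansion point and divide by k!.
g(0) = 1
g′(0) = 3
g′′(0) = 18
g′′′(0) = 162
The Taylor polynomial is Σ g^(k)(0)/k! · u^k.

27*u^3 + 9*u^2 + 3*u + 1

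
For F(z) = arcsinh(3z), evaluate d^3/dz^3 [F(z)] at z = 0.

The coefficient of z^3 in the expansion is -9/2, so F′′′(0) = 3! * (-9/2) = -27.

-27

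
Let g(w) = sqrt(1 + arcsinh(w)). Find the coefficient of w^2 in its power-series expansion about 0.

Compose series: expand the inner function first, then feed it into the outer expansion.
g(0) = 1
g′(0) = 1/2
g′′(0) = -1/4
So c_2 = g′′(0)/2! = -1/8.

-1/8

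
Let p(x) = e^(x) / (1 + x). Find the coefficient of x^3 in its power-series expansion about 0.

-1/3

Take the Cauchy product of the two expansions.
p(0) = 1
p′(0) = 0
p′′(0) = 1
p′′′(0) = -2
Dividing each by k! gives the coefficients c_0, ..., c_3.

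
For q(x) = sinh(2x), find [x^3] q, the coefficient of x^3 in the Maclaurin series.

Differentiate repeatedly and evaluate at the center.
q(0) = 0
q′(0) = 2
q′′(0) = 0
q′′′(0) = 8
So c_3 = q′′′(0)/3! = 4/3.

4/3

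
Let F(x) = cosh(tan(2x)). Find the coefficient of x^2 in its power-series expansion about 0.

2

Plug the Maclaurin series of the inner function into that of the outer and collect terms.
F(0) = 1
F′(0) = 0
F′′(0) = 4
So c_2 = F′′(0)/2! = 2.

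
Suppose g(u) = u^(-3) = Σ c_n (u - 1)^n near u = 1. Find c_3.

[(u - 1)^0] = 1;  [(u - 1)^1] = -3;  [(u - 1)^2] = 6;  [(u - 1)^3] = -10.
So c_3 = g′′′(1)/3! = -10.

-10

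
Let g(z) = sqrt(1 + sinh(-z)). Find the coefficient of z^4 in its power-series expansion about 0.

Substitute the inner expansion into the outer series and collect powers.
[z^0] = 1;  [z^1] = -1/2;  [z^2] = -1/8;  [z^3] = -7/48;  [z^4] = -31/384.
So c_4 = g^(4)(0)/4! = -31/384.

-31/384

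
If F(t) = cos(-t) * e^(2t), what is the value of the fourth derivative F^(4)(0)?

-7

Take the Cauchy product of the two expansions.
From the series, [t^4] F = -7/24; multiply by 4! = 24 to get -7.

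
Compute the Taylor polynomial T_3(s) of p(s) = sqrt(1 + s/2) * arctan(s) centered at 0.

Write out both Maclaurin series and multiply, keeping only the needed powers.
p(0) = 0
p′(0) = 1
p′′(0) = 1/2
p′′′(0) = -35/16
Then c_k = p^(k)(0)/k! gives each Taylor coefficient.

-35*s^3/96 + s^2/4 + s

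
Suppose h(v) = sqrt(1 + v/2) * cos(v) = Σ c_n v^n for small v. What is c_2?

-17/32

Expand each factor separately, then convolve coefficients.
So c_2 = h′′(0)/2! = -17/32.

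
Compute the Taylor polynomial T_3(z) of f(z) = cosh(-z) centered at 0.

z^2/2 + 1

Differentiate repeatedly and evaluate at the center.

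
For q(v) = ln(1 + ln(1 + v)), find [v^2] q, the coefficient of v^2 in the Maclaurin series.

-1

Let u equal the inner series; expand the outer function in u and truncate.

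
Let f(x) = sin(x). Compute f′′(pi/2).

The coefficient of (x - pi/2)^2 in the expansion is -1/2, so f′′(pi/2) = 2! * (-1/2) = -1.

-1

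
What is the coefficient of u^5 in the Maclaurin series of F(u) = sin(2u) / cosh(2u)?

Write the quotient as an unknown series and match coefficients against numerator = denominator · series.
[u^0] = 0;  [u^1] = 2;  [u^2] = 0;  [u^3] = -16/3;  [u^4] = 0;  [u^5] = 48/5.
So c_5 = F^(5)(0)/5! = 48/5.

48/5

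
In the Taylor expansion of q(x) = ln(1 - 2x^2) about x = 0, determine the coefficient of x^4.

q(0) = 0
q′(0) = 0
q′′(0) = -4
q′′′(0) = 0
q^(4)(0) = -48

-2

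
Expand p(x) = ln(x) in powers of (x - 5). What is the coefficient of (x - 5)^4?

[(x - 5)^0] = ln(5);  [(x - 5)^1] = 1/5;  [(x - 5)^2] = -1/50;  [(x - 5)^3] = 1/375;  [(x - 5)^4] = -1/2500.
So c_4 = p^(4)(5)/4! = -1/2500.

-1/2500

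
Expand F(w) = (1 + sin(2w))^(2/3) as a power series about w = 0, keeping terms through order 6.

Substitute the inner expansion into the outer series and collect powers.
F(0) = 1
F′(0) = 4/3
F′′(0) = -8/9
F′′′(0) = -80/27
F^(4)(0) = 256/81
F^(5)(0) = 64/243
F^(6)(0) = 13312/729

832*w^6/32805 + 8*w^5/3645 + 32*w^4/243 - 40*w^3/81 - 4*w^2/9 + 4*w/3 + 1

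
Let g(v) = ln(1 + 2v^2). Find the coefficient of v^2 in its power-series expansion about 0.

2

Compute the successive derivatives at the expansion point and divide by k!.
g(0) = 0
g′(0) = 0
g′′(0) = 4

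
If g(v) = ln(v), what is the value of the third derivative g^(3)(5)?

2/125

From the series, [(v - 5)^3] g = 1/375; multiply by 3! = 6 to get 2/125.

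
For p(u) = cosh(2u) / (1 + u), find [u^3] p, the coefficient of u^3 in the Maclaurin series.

Write out both Maclaurin series and multiply, keeping only the needed powers.
[u^0] = 1;  [u^1] = -1;  [u^2] = 3;  [u^3] = -3.
So c_3 = p′′′(0)/3! = -3.

-3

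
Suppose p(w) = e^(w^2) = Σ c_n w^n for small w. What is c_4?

1/2

p(0) = 1
p′(0) = 0
p′′(0) = 2
p′′′(0) = 0
p^(4)(0) = 12
So c_4 = p^(4)(0)/4! = 1/2.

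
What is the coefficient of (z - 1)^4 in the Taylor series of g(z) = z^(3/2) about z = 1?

3/128

Compute the successive derivatives at the expansion point and divide by k!.
g(1) = 1
g′(1) = 3/2
g′′(1) = 3/4
g′′′(1) = -3/8
g^(4)(1) = 9/16
The Taylor polynomial is Σ g^(k)(1)/k! · (z - 1)^k.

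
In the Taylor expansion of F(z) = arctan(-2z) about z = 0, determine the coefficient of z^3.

F(0) = 0
F′(0) = -2
F′′(0) = 0
F′′′(0) = 16
The Taylor polynomial is Σ F^(k)(0)/k! · z^k.

8/3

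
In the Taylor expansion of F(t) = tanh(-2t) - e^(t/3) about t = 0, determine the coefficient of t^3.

Combine the two series term by term.
F(0) = -1
F′(0) = -7/3
F′′(0) = -1/9
F′′′(0) = 431/27
So c_3 = F′′′(0)/3! = 431/162.

431/162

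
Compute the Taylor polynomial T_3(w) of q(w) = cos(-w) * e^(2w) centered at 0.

Multiply the two series term by term and collect like powers.
q(0) = 1
q′(0) = 2
q′′(0) = 3
q′′′(0) = 2
Then c_k = q^(k)(0)/k! gives each Taylor coefficient.

w^3/3 + 3*w^2/2 + 2*w + 1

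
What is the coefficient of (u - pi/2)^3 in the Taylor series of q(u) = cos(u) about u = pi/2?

Differentiate repeatedly and evaluate at the center.
[(u - pi/2)^0] = 0;  [(u - pi/2)^1] = -1;  [(u - pi/2)^2] = 0;  [(u - pi/2)^3] = 1/6.

1/6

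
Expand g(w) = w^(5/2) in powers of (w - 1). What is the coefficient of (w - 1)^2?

15/8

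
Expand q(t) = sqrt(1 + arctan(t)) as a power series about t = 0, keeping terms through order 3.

Compose series: expand the inner function first, then feed it into the outer expansion.
q(0) = 1
q′(0) = 1/2
q′′(0) = -1/4
q′′′(0) = -5/8
Then c_k = q^(k)(0)/k! gives each Taylor coefficient.

-5*t^3/48 - t^2/8 + t/2 + 1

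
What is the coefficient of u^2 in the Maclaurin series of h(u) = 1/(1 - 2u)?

4

h(0) = 1
h′(0) = 2
h′′(0) = 8
So c_2 = h′′(0)/2! = 4.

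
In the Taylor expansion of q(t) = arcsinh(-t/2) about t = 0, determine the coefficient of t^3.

[t^0] = 0;  [t^1] = -1/2;  [t^2] = 0;  [t^3] = 1/48.
So c_3 = q′′′(0)/3! = 1/48.

1/48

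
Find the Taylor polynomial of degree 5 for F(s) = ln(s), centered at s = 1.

(s - 1)^5/5 - (s - 1)^4/4 + (s - 1)^3/3 - (s - 1)^2/2 + (s - 1)

F(1) = 0
F′(1) = 1
F′′(1) = -1
F′′′(1) = 2
F^(4)(1) = -6
F^(5)(1) = 24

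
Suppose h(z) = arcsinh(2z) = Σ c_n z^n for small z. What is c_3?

-4/3

Compute the successive derivatives at the expansion point and divide by k!.
h(0) = 0
h′(0) = 2
h′′(0) = 0
h′′′(0) = -8
So c_3 = h′′′(0)/3! = -4/3.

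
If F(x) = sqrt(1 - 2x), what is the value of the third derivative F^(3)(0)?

-3

Compute the successive derivatives at the expansion point and divide by k!.
The coefficient of x^3 in the expansion is -1/2, so F′′′(0) = 3! * (-1/2) = -3.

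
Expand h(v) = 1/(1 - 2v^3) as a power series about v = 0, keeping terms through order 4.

Use the known series and substitute for the argument.
h(0) = 1
h′(0) = 0
h′′(0) = 0
h′′′(0) = 12
h^(4)(0) = 0

2*v^3 + 1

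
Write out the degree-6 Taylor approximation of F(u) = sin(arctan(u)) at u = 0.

3*u^5/8 - u^3/2 + u

Let u equal the inner series; expand the outer function in u and truncate.
F(0) = 0
F′(0) = 1
F′′(0) = 0
F′′′(0) = -3
F^(4)(0) = 0
F^(5)(0) = 45
F^(6)(0) = 0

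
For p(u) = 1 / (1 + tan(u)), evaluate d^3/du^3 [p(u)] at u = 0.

-8

Write 1/(1+u) = 1 - u + u^2 - u^3 + ... and substitute the series for u.
From the series, [u^3] p = -4/3; multiply by 3! = 6 to get -8.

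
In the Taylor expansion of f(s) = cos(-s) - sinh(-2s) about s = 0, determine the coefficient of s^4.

1/24

Add the two expansions coefficient-wise.
[s^0] = 1;  [s^1] = 2;  [s^2] = -1/2;  [s^3] = 4/3;  [s^4] = 1/24.
So c_4 = f^(4)(0)/4! = 1/24.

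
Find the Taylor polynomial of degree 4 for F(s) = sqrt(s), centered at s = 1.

-5*(s - 1)^4/128 + (s - 1)^3/16 - (s - 1)^2/8 + (s - 1)/2 + 1

Use the known series and substitute for the argument.
F(1) = 1
F′(1) = 1/2
F′′(1) = -1/4
F′′′(1) = 3/8
F^(4)(1) = -15/16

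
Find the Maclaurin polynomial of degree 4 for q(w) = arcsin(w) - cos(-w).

-w^4/24 + w^3/6 + w^2/2 + w - 1

Add the two expansions coefficient-wise.
[w^0] = -1;  [w^1] = 1;  [w^2] = 1/2;  [w^3] = 1/6;  [w^4] = -1/24.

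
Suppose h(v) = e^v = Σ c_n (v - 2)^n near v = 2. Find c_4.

Use the known series and substitute for the argument.

e^(2)/24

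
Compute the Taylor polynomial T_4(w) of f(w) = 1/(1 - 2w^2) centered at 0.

4*w^4 + 2*w^2 + 1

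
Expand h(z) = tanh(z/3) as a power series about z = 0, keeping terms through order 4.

-z^3/81 + z/3

h(0) = 0
h′(0) = 1/3
h′′(0) = 0
h′′′(0) = -2/27
h^(4)(0) = 0
Then c_k = h^(k)(0)/k! gives each Taylor coefficient.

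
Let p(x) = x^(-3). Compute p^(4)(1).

Compute the successive derivatives at the expansion point and divide by k!.
From the series, [(x - 1)^4] p = 15; multiply by 4! = 24 to get 360.

360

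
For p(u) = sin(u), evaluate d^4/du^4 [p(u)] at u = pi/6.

Apply the Taylor formula c_k = f^(k)(a)/k!.
The coefficient of (u - pi/6)^4 in the expansion is 1/48, so p^(4)(pi/6) = 4! * (1/48) = 1/2.

1/2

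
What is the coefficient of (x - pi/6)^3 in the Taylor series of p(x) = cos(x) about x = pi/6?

1/12

[(x - pi/6)^0] = sqrt(3)/2;  [(x - pi/6)^1] = -1/2;  [(x - pi/6)^2] = -sqrt(3)/4;  [(x - pi/6)^3] = 1/12.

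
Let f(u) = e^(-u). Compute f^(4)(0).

From the series, [u^4] f = 1/24; multiply by 4! = 24 to get 1.

1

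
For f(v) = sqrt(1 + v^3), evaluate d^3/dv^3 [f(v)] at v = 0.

3

The coefficient of v^3 in the expansion is 1/2, so f′′′(0) = 3! * (1/2) = 3.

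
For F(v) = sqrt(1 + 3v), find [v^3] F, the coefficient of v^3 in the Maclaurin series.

c_3 = F′′′(0)/3! = 27/16.

27/16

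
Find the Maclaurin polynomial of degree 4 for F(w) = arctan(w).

-w^3/3 + w

Use the known series and substitute for the argument.
F(0) = 0
F′(0) = 1
F′′(0) = 0
F′′′(0) = -2
F^(4)(0) = 0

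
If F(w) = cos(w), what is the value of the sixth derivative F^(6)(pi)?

1

The coefficient of (w - pi)^6 in the expansion is 1/720, so F^(6)(pi) = 6! * (1/720) = 1.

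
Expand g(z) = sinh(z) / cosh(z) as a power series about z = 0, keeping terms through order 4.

-z^3/3 + z

Write the quotient as an unknown series and match coefficients against numerator = denominator · series.
[z^0] = 0;  [z^1] = 1;  [z^2] = 0;  [z^3] = -1/3;  [z^4] = 0.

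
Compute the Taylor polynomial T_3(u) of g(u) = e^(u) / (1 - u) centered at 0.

Take the Cauchy product of the two expansions.

8*u^3/3 + 5*u^2/2 + 2*u + 1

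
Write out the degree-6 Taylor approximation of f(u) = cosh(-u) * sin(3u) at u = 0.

-u^5/10 - 3*u^3 + 3*u

Write out both Maclaurin series and multiply, keeping only the needed powers.
f(0) = 0
f′(0) = 3
f′′(0) = 0
f′′′(0) = -18
f^(4)(0) = 0
f^(5)(0) = -12
f^(6)(0) = 0
Dividing each by k! gives the coefficients c_0, ..., c_6.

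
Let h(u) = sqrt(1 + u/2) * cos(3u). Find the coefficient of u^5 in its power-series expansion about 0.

Multiply the two series term by term and collect like powers.
[u^0] = 1;  [u^1] = 1/4;  [u^2] = -145/32;  [u^3] = -143/128;  [u^4] = 7195/2048;  [u^5] = 6631/8192.

6631/8192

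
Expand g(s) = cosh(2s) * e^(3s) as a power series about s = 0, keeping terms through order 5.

521*s^5/40 + 313*s^4/24 + 21*s^3/2 + 13*s^2/2 + 3*s + 1

Write out both Maclaurin series and multiply, keeping only the needed powers.
g(0) = 1
g′(0) = 3
g′′(0) = 13
g′′′(0) = 63
g^(4)(0) = 313
g^(5)(0) = 1563
Then c_k = g^(k)(0)/k! gives each Taylor coefficient.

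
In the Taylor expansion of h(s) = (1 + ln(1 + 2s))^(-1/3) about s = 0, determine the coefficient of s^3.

-328/81

Substitute the inner expansion into the outer series and collect powers.
h(0) = 1
h′(0) = -2/3
h′′(0) = 28/9
h′′′(0) = -656/27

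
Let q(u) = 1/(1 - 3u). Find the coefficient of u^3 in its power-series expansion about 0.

q(0) = 1
q′(0) = 3
q′′(0) = 18
q′′′(0) = 162

27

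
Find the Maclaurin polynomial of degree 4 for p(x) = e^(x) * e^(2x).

27*x^4/8 + 9*x^3/2 + 9*x^2/2 + 3*x + 1

Take the Cauchy product of the two expansions.
p(0) = 1
p′(0) = 3
p′′(0) = 9
p′′′(0) = 27
p^(4)(0) = 81
The Taylor polynomial is Σ p^(k)(0)/k! · x^k.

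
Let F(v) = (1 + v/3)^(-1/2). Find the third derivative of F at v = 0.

The coefficient of v^3 in the expansion is -5/432, so F′′′(0) = 3! * (-5/432) = -5/72.

-5/72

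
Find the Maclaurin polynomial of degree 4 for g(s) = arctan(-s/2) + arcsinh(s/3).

Add the two expansions coefficient-wise.
g(0) = 0
g′(0) = -1/6
g′′(0) = 0
g′′′(0) = 23/108
g^(4)(0) = 0
The Taylor polynomial is Σ g^(k)(0)/k! · s^k.

23*s^3/648 - s/6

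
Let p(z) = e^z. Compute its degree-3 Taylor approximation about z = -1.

(z + 1)^3*e^(-1)/6 + (z + 1)^2*e^(-1)/2 + (z + 1)*e^(-1) + e^(-1)

Differentiate repeatedly and evaluate at the center.
p(-1) = e^(-1)
p′(-1) = e^(-1)
p′′(-1) = e^(-1)
p′′′(-1) = e^(-1)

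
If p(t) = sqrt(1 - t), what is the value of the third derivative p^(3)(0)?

-3/8

The coefficient of t^3 in the expansion is -1/16, so p′′′(0) = 3! * (-1/16) = -3/8.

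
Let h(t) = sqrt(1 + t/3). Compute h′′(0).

Apply the Taylor formula c_k = f^(k)(a)/k!.
The coefficient of t^2 in the expansion is -1/72, so h′′(0) = 2! * (-1/72) = -1/36.

-1/36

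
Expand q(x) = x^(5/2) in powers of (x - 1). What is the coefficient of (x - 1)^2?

q(1) = 1
q′(1) = 5/2
q′′(1) = 15/4
So c_2 = q′′(1)/2! = 15/8.

15/8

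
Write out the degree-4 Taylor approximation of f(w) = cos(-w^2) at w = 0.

f(0) = 1
f′(0) = 0
f′′(0) = 0
f′′′(0) = 0
f^(4)(0) = -12

1 - w^4/2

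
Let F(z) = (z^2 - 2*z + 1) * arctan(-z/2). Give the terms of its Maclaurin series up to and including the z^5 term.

17*z^5/480 - z^4/12 - 11*z^3/24 + z^2 - z/2

Shift and add copies of the series according to the polynomial's terms.
F(0) = 0
F′(0) = -1/2
F′′(0) = 2
F′′′(0) = -11/4
F^(4)(0) = -2
F^(5)(0) = 17/4
Dividing each by k! gives the coefficients c_0, ..., c_5.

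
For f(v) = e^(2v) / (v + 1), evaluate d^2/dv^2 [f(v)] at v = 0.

2

Expand 1/(denominator) as a geometric series and multiply by the numerator's series.
From the series, [v^2] f = 1; multiply by 2! = 2 to get 2.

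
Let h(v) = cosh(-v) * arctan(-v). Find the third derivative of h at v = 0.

-1

Expand each factor separately, then convolve coefficients.
The coefficient of v^3 in the expansion is -1/6, so h′′′(0) = 3! * (-1/6) = -1.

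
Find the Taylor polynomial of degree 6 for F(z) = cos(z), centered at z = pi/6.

-sqrt(3)*(z - pi/6)^6/1440 - (z - pi/6)^5/240 + sqrt(3)*(z - pi/6)^4/48 + (z - pi/6)^3/12 - sqrt(3)*(z - pi/6)^2/4 - (z - pi/6)/2 + sqrt(3)/2

F(pi/6) = sqrt(3)/2
F′(pi/6) = -1/2
F′′(pi/6) = -sqrt(3)/2
F′′′(pi/6) = 1/2
F^(4)(pi/6) = sqrt(3)/2
F^(5)(pi/6) = -1/2
F^(6)(pi/6) = -sqrt(3)/2
The Taylor polynomial is Σ F^(k)(pi/6)/k! · (z - pi/6)^k.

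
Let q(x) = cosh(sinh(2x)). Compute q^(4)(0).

Compose series: expand the inner function first, then feed it into the outer expansion.
The coefficient of x^4 in the expansion is 10/3, so q^(4)(0) = 4! * (10/3) = 80.

80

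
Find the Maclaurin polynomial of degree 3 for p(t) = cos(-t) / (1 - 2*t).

Expand 1/(denominator) as a geometric series and multiply by the numerator's series.
p(0) = 1
p′(0) = 2
p′′(0) = 7
p′′′(0) = 42

7*t^3 + 7*t^2/2 + 2*t + 1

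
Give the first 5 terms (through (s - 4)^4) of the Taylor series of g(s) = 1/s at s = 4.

g(4) = 1/4
g′(4) = -1/16
g′′(4) = 1/32
g′′′(4) = -3/128
g^(4)(4) = 3/128

(s - 4)^4/1024 - (s - 4)^3/256 + (s - 4)^2/64 - (s - 4)/16 + 1/4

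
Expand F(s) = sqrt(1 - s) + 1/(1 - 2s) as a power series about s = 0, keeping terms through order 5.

Combine the two series term by term.

8185*s^5/256 + 2043*s^4/128 + 127*s^3/16 + 31*s^2/8 + 3*s/2 + 2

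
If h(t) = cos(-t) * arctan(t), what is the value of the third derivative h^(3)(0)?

Expand each factor separately, then convolve coefficients.
The coefficient of t^3 in the expansion is -5/6, so h′′′(0) = 3! * (-5/6) = -5.

-5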